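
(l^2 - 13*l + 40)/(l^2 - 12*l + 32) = (l - 5)/(l - 4)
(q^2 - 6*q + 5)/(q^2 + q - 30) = (q - 1)/(q + 6)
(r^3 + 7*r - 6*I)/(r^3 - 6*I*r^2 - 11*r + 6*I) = (r + 3*I)/(r - 3*I)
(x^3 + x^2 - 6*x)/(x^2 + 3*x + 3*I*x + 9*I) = x*(x - 2)/(x + 3*I)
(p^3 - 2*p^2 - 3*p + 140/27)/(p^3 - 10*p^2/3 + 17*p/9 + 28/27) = (3*p + 5)/(3*p + 1)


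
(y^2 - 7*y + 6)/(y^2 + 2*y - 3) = (y - 6)/(y + 3)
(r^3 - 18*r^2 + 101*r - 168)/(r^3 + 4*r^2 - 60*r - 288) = (r^2 - 10*r + 21)/(r^2 + 12*r + 36)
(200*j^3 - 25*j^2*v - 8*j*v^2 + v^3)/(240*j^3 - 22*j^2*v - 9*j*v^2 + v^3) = (-5*j + v)/(-6*j + v)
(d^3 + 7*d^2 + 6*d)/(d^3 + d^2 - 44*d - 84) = d*(d + 1)/(d^2 - 5*d - 14)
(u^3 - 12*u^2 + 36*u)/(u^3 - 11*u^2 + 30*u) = (u - 6)/(u - 5)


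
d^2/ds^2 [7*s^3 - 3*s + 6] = 42*s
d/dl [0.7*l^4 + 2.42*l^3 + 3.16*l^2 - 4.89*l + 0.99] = 2.8*l^3 + 7.26*l^2 + 6.32*l - 4.89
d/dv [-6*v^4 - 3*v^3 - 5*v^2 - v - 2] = -24*v^3 - 9*v^2 - 10*v - 1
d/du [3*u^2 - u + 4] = 6*u - 1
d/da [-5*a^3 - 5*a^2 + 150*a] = -15*a^2 - 10*a + 150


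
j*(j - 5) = j^2 - 5*j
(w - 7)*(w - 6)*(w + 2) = w^3 - 11*w^2 + 16*w + 84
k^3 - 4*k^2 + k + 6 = (k - 3)*(k - 2)*(k + 1)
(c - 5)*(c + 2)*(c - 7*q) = c^3 - 7*c^2*q - 3*c^2 + 21*c*q - 10*c + 70*q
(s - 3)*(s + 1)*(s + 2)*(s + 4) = s^4 + 4*s^3 - 7*s^2 - 34*s - 24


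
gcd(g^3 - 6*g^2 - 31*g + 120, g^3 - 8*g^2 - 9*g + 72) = g^2 - 11*g + 24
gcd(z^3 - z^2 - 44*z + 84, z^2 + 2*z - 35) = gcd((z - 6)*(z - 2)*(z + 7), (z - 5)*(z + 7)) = z + 7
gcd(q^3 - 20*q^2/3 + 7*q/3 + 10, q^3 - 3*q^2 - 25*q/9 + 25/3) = q - 5/3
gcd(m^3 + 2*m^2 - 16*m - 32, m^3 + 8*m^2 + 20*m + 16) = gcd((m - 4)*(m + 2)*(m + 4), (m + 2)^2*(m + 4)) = m^2 + 6*m + 8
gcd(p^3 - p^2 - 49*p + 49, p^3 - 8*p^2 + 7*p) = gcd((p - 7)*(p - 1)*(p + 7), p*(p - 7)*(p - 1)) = p^2 - 8*p + 7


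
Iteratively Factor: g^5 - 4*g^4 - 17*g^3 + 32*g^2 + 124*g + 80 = (g + 2)*(g^4 - 6*g^3 - 5*g^2 + 42*g + 40) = (g - 4)*(g + 2)*(g^3 - 2*g^2 - 13*g - 10) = (g - 5)*(g - 4)*(g + 2)*(g^2 + 3*g + 2) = (g - 5)*(g - 4)*(g + 1)*(g + 2)*(g + 2)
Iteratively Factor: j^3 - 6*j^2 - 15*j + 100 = (j - 5)*(j^2 - j - 20) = (j - 5)*(j + 4)*(j - 5)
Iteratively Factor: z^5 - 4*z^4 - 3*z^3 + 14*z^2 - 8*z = (z - 4)*(z^4 - 3*z^2 + 2*z) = (z - 4)*(z + 2)*(z^3 - 2*z^2 + z) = z*(z - 4)*(z + 2)*(z^2 - 2*z + 1) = z*(z - 4)*(z - 1)*(z + 2)*(z - 1)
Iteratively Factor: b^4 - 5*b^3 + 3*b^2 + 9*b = (b)*(b^3 - 5*b^2 + 3*b + 9) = b*(b + 1)*(b^2 - 6*b + 9) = b*(b - 3)*(b + 1)*(b - 3)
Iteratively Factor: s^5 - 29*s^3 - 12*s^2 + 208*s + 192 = (s + 1)*(s^4 - s^3 - 28*s^2 + 16*s + 192) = (s + 1)*(s + 4)*(s^3 - 5*s^2 - 8*s + 48) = (s + 1)*(s + 3)*(s + 4)*(s^2 - 8*s + 16) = (s - 4)*(s + 1)*(s + 3)*(s + 4)*(s - 4)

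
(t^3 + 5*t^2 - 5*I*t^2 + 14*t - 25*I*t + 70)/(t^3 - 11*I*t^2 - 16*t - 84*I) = (t + 5)/(t - 6*I)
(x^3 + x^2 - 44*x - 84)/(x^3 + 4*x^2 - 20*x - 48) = (x - 7)/(x - 4)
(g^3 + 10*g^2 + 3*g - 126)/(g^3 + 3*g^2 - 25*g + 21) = (g + 6)/(g - 1)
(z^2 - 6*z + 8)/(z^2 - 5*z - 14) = (-z^2 + 6*z - 8)/(-z^2 + 5*z + 14)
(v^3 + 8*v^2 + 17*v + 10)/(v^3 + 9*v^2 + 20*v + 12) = (v + 5)/(v + 6)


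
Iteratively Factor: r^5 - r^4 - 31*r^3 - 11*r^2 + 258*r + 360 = (r - 4)*(r^4 + 3*r^3 - 19*r^2 - 87*r - 90) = (r - 5)*(r - 4)*(r^3 + 8*r^2 + 21*r + 18) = (r - 5)*(r - 4)*(r + 2)*(r^2 + 6*r + 9) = (r - 5)*(r - 4)*(r + 2)*(r + 3)*(r + 3)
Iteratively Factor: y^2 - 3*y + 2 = (y - 1)*(y - 2)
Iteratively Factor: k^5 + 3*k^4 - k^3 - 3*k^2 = (k)*(k^4 + 3*k^3 - k^2 - 3*k) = k^2*(k^3 + 3*k^2 - k - 3) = k^2*(k - 1)*(k^2 + 4*k + 3) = k^2*(k - 1)*(k + 1)*(k + 3)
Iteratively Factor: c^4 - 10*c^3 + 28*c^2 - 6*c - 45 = (c - 3)*(c^3 - 7*c^2 + 7*c + 15) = (c - 3)^2*(c^2 - 4*c - 5) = (c - 3)^2*(c + 1)*(c - 5)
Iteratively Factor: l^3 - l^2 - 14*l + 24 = (l - 3)*(l^2 + 2*l - 8) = (l - 3)*(l + 4)*(l - 2)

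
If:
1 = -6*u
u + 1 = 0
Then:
No Solution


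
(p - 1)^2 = p^2 - 2*p + 1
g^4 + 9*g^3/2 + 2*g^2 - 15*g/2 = g*(g - 1)*(g + 5/2)*(g + 3)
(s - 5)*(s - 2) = s^2 - 7*s + 10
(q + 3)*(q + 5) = q^2 + 8*q + 15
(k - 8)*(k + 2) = k^2 - 6*k - 16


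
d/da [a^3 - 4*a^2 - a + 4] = 3*a^2 - 8*a - 1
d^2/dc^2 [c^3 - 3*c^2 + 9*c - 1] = 6*c - 6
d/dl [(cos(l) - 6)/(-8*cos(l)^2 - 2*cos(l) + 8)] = (24*cos(l) - cos(2*l))*sin(l)/(-4*sin(l)^2 + cos(l))^2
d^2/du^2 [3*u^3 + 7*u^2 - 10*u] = 18*u + 14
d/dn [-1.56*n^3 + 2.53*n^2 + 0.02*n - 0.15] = -4.68*n^2 + 5.06*n + 0.02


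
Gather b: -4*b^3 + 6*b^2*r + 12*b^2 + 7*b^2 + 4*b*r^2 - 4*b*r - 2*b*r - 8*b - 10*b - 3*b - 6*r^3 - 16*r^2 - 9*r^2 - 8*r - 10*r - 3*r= -4*b^3 + b^2*(6*r + 19) + b*(4*r^2 - 6*r - 21) - 6*r^3 - 25*r^2 - 21*r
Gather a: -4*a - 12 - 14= -4*a - 26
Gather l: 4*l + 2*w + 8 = 4*l + 2*w + 8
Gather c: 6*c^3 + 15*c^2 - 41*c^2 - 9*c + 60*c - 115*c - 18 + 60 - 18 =6*c^3 - 26*c^2 - 64*c + 24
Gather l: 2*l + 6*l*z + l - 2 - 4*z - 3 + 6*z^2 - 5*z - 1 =l*(6*z + 3) + 6*z^2 - 9*z - 6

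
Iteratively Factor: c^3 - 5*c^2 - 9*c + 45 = (c - 5)*(c^2 - 9) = (c - 5)*(c + 3)*(c - 3)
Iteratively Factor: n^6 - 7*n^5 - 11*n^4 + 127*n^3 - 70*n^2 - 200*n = (n + 1)*(n^5 - 8*n^4 - 3*n^3 + 130*n^2 - 200*n) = (n - 5)*(n + 1)*(n^4 - 3*n^3 - 18*n^2 + 40*n) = (n - 5)*(n - 2)*(n + 1)*(n^3 - n^2 - 20*n) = n*(n - 5)*(n - 2)*(n + 1)*(n^2 - n - 20) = n*(n - 5)*(n - 2)*(n + 1)*(n + 4)*(n - 5)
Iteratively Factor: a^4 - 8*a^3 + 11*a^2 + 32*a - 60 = (a - 5)*(a^3 - 3*a^2 - 4*a + 12) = (a - 5)*(a - 3)*(a^2 - 4) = (a - 5)*(a - 3)*(a + 2)*(a - 2)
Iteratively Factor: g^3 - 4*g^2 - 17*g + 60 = (g + 4)*(g^2 - 8*g + 15) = (g - 5)*(g + 4)*(g - 3)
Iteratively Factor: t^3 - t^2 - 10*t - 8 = (t + 2)*(t^2 - 3*t - 4) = (t + 1)*(t + 2)*(t - 4)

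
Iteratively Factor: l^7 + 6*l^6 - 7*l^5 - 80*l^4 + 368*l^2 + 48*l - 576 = (l - 2)*(l^6 + 8*l^5 + 9*l^4 - 62*l^3 - 124*l^2 + 120*l + 288) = (l - 2)^2*(l^5 + 10*l^4 + 29*l^3 - 4*l^2 - 132*l - 144) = (l - 2)^2*(l + 4)*(l^4 + 6*l^3 + 5*l^2 - 24*l - 36) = (l - 2)^2*(l + 3)*(l + 4)*(l^3 + 3*l^2 - 4*l - 12) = (l - 2)^2*(l + 3)^2*(l + 4)*(l^2 - 4) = (l - 2)^2*(l + 2)*(l + 3)^2*(l + 4)*(l - 2)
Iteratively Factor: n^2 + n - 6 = (n - 2)*(n + 3)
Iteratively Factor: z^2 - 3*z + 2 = (z - 2)*(z - 1)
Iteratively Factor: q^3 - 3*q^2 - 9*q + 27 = (q - 3)*(q^2 - 9) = (q - 3)*(q + 3)*(q - 3)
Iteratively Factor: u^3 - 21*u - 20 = (u - 5)*(u^2 + 5*u + 4) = (u - 5)*(u + 4)*(u + 1)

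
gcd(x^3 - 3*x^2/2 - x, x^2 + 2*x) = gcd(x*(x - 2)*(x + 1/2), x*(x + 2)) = x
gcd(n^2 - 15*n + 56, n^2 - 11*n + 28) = n - 7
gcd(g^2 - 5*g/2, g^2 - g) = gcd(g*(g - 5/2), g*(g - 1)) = g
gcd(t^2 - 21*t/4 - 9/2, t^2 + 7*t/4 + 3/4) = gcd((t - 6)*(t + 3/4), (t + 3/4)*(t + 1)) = t + 3/4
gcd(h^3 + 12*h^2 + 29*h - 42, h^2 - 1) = h - 1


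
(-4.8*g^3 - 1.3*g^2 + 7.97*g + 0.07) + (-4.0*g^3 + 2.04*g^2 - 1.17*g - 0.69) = -8.8*g^3 + 0.74*g^2 + 6.8*g - 0.62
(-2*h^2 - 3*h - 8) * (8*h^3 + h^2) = -16*h^5 - 26*h^4 - 67*h^3 - 8*h^2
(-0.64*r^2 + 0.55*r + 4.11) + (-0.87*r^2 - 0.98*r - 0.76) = -1.51*r^2 - 0.43*r + 3.35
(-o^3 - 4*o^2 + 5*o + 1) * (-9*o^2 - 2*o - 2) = 9*o^5 + 38*o^4 - 35*o^3 - 11*o^2 - 12*o - 2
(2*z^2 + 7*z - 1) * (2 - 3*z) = -6*z^3 - 17*z^2 + 17*z - 2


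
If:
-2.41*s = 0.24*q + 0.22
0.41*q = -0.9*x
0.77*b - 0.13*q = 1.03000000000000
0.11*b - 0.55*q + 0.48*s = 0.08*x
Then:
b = 1.37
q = 0.19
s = -0.11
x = -0.09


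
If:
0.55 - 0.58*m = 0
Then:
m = 0.95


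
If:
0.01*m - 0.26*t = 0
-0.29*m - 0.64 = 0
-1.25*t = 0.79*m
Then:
No Solution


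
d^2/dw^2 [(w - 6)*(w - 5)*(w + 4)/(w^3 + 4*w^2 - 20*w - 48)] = 2*(-11*w^6 + 18*w^5 + 420*w^4 + 1016*w^3 - 6624*w^2 - 12672*w + 68352)/(w^9 + 12*w^8 - 12*w^7 - 560*w^6 - 912*w^5 + 8256*w^4 + 21952*w^3 - 29952*w^2 - 138240*w - 110592)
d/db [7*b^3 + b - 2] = 21*b^2 + 1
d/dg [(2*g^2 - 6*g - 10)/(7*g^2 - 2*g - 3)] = 2*(19*g^2 + 64*g - 1)/(49*g^4 - 28*g^3 - 38*g^2 + 12*g + 9)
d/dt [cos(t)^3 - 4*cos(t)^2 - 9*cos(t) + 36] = (-3*cos(t)^2 + 8*cos(t) + 9)*sin(t)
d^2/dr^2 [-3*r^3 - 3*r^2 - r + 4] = -18*r - 6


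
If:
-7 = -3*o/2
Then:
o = 14/3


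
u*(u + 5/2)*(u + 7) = u^3 + 19*u^2/2 + 35*u/2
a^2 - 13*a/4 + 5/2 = (a - 2)*(a - 5/4)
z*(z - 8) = z^2 - 8*z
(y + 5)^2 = y^2 + 10*y + 25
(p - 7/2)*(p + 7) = p^2 + 7*p/2 - 49/2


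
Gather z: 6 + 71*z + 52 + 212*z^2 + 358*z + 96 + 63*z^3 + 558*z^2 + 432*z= 63*z^3 + 770*z^2 + 861*z + 154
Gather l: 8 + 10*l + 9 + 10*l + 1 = 20*l + 18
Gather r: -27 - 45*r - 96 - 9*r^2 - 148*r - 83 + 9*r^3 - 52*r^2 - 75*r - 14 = 9*r^3 - 61*r^2 - 268*r - 220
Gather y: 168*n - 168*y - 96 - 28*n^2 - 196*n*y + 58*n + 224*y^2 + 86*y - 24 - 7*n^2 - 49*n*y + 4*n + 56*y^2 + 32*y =-35*n^2 + 230*n + 280*y^2 + y*(-245*n - 50) - 120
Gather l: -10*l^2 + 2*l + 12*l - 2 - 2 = -10*l^2 + 14*l - 4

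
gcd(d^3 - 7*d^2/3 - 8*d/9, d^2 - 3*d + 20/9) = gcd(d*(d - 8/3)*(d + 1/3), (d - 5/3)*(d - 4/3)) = 1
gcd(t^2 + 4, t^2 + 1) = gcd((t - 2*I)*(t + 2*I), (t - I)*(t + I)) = 1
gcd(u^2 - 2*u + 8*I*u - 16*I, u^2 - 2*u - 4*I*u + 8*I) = u - 2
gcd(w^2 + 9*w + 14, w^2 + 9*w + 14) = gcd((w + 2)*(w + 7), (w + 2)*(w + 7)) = w^2 + 9*w + 14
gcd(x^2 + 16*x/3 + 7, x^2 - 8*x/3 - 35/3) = x + 7/3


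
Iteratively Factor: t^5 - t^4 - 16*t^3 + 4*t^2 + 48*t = (t + 3)*(t^4 - 4*t^3 - 4*t^2 + 16*t) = (t - 4)*(t + 3)*(t^3 - 4*t) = t*(t - 4)*(t + 3)*(t^2 - 4) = t*(t - 4)*(t + 2)*(t + 3)*(t - 2)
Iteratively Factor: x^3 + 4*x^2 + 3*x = (x + 3)*(x^2 + x) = (x + 1)*(x + 3)*(x)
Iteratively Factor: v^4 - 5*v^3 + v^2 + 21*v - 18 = (v - 3)*(v^3 - 2*v^2 - 5*v + 6) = (v - 3)^2*(v^2 + v - 2) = (v - 3)^2*(v - 1)*(v + 2)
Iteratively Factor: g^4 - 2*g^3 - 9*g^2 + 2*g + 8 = (g - 4)*(g^3 + 2*g^2 - g - 2) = (g - 4)*(g - 1)*(g^2 + 3*g + 2) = (g - 4)*(g - 1)*(g + 1)*(g + 2)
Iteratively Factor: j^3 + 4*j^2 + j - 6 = (j + 2)*(j^2 + 2*j - 3) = (j - 1)*(j + 2)*(j + 3)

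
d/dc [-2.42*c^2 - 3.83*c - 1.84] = -4.84*c - 3.83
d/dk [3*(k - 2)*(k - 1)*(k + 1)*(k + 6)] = 12*k^3 + 36*k^2 - 78*k - 12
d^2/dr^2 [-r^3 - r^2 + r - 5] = -6*r - 2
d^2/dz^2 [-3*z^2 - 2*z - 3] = -6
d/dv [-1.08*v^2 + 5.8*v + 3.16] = 5.8 - 2.16*v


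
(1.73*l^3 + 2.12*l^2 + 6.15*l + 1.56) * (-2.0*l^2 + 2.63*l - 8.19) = -3.46*l^5 + 0.3099*l^4 - 20.8931*l^3 - 4.3083*l^2 - 46.2657*l - 12.7764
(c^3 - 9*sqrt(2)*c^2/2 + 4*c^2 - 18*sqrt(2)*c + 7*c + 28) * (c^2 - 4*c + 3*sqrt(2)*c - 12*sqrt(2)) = c^5 - 3*sqrt(2)*c^4/2 - 36*c^3 + 45*sqrt(2)*c^2 + 320*c - 336*sqrt(2)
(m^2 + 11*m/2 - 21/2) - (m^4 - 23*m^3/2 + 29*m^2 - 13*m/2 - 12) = -m^4 + 23*m^3/2 - 28*m^2 + 12*m + 3/2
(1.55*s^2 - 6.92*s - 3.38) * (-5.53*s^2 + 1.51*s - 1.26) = -8.5715*s^4 + 40.6081*s^3 + 6.2892*s^2 + 3.6154*s + 4.2588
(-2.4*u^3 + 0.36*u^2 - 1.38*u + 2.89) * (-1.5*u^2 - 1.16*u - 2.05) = 3.6*u^5 + 2.244*u^4 + 6.5724*u^3 - 3.4722*u^2 - 0.5234*u - 5.9245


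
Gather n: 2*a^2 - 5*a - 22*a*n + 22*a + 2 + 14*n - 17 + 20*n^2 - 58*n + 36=2*a^2 + 17*a + 20*n^2 + n*(-22*a - 44) + 21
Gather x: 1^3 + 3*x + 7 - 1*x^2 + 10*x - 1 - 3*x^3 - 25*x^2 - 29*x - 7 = -3*x^3 - 26*x^2 - 16*x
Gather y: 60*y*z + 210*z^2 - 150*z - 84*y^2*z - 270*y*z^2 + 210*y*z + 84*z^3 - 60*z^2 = -84*y^2*z + y*(-270*z^2 + 270*z) + 84*z^3 + 150*z^2 - 150*z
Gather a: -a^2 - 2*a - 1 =-a^2 - 2*a - 1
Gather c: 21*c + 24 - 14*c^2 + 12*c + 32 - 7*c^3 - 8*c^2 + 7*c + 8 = -7*c^3 - 22*c^2 + 40*c + 64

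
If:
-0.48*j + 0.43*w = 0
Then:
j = 0.895833333333333*w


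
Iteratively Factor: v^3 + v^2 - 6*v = (v - 2)*(v^2 + 3*v) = v*(v - 2)*(v + 3)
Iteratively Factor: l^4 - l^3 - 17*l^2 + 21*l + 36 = (l - 3)*(l^3 + 2*l^2 - 11*l - 12) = (l - 3)*(l + 1)*(l^2 + l - 12) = (l - 3)*(l + 1)*(l + 4)*(l - 3)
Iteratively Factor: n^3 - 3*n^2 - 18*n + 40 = (n - 2)*(n^2 - n - 20) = (n - 2)*(n + 4)*(n - 5)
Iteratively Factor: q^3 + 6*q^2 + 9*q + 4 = (q + 1)*(q^2 + 5*q + 4) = (q + 1)*(q + 4)*(q + 1)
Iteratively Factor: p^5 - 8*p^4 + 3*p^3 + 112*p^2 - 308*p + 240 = (p - 2)*(p^4 - 6*p^3 - 9*p^2 + 94*p - 120) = (p - 5)*(p - 2)*(p^3 - p^2 - 14*p + 24) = (p - 5)*(p - 2)*(p + 4)*(p^2 - 5*p + 6) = (p - 5)*(p - 3)*(p - 2)*(p + 4)*(p - 2)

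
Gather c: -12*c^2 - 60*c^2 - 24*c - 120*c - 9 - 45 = -72*c^2 - 144*c - 54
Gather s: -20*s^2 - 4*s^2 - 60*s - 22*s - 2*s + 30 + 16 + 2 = -24*s^2 - 84*s + 48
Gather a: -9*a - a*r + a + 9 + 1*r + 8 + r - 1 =a*(-r - 8) + 2*r + 16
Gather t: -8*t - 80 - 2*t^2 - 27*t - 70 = -2*t^2 - 35*t - 150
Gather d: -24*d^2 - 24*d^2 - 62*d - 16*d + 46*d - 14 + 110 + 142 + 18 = -48*d^2 - 32*d + 256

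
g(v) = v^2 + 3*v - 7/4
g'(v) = 2*v + 3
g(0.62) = 0.49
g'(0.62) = 4.24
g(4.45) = 31.40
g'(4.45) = 11.90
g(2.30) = 10.44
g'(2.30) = 7.60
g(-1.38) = -3.99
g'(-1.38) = 0.24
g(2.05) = 8.60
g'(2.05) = 7.10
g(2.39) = 11.13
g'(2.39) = 7.78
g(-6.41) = 20.11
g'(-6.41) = -9.82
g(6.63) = 62.10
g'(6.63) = 16.26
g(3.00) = 16.25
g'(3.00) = 9.00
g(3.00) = 16.25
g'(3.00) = 9.00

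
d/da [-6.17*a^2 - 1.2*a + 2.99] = -12.34*a - 1.2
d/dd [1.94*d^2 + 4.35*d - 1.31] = 3.88*d + 4.35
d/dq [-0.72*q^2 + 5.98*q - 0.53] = 5.98 - 1.44*q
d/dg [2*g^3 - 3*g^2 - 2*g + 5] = 6*g^2 - 6*g - 2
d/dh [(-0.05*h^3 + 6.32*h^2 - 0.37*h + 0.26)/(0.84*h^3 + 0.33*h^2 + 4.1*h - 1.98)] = (-5.3253*h^4 + 0.2116*h^3 + 25.6759*h^2 - 25.1988*h - 0.3334)/(0.7056*h^6 + 0.5544*h^5 + 6.9969*h^4 - 0.6204*h^3 + 15.5032*h^2 - 16.236*h + 3.9204)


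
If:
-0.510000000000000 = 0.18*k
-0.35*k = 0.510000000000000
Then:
No Solution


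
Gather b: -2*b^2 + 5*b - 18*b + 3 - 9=-2*b^2 - 13*b - 6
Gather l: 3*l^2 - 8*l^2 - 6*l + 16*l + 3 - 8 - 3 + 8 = -5*l^2 + 10*l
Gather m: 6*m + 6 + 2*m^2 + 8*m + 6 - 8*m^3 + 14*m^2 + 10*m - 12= -8*m^3 + 16*m^2 + 24*m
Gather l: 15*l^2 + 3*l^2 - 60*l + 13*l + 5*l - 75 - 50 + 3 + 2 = 18*l^2 - 42*l - 120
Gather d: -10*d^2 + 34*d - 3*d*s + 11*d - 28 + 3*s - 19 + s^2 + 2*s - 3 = -10*d^2 + d*(45 - 3*s) + s^2 + 5*s - 50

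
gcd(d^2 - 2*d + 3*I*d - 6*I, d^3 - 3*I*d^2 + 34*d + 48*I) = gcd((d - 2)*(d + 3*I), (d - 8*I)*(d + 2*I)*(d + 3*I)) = d + 3*I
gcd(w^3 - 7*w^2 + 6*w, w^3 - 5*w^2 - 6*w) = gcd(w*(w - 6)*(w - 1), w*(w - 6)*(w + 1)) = w^2 - 6*w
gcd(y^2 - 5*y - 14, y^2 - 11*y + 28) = y - 7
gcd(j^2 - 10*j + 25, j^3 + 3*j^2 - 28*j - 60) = j - 5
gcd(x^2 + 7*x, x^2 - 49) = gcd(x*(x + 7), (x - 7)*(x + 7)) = x + 7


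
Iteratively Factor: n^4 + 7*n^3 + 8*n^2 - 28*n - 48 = (n + 3)*(n^3 + 4*n^2 - 4*n - 16) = (n - 2)*(n + 3)*(n^2 + 6*n + 8) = (n - 2)*(n + 3)*(n + 4)*(n + 2)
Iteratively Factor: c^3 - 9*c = (c)*(c^2 - 9) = c*(c - 3)*(c + 3)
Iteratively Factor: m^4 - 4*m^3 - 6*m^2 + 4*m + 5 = (m + 1)*(m^3 - 5*m^2 - m + 5) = (m + 1)^2*(m^2 - 6*m + 5) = (m - 1)*(m + 1)^2*(m - 5)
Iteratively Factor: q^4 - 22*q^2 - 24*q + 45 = (q - 1)*(q^3 + q^2 - 21*q - 45) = (q - 5)*(q - 1)*(q^2 + 6*q + 9) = (q - 5)*(q - 1)*(q + 3)*(q + 3)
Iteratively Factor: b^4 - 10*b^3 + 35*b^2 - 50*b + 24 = (b - 1)*(b^3 - 9*b^2 + 26*b - 24) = (b - 2)*(b - 1)*(b^2 - 7*b + 12) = (b - 3)*(b - 2)*(b - 1)*(b - 4)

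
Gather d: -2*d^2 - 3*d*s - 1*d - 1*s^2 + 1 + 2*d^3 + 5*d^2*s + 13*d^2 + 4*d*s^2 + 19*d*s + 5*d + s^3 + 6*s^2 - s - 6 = 2*d^3 + d^2*(5*s + 11) + d*(4*s^2 + 16*s + 4) + s^3 + 5*s^2 - s - 5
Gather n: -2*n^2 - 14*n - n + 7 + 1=-2*n^2 - 15*n + 8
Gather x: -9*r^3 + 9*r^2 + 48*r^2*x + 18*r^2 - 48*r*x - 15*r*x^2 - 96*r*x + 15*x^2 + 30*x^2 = -9*r^3 + 27*r^2 + x^2*(45 - 15*r) + x*(48*r^2 - 144*r)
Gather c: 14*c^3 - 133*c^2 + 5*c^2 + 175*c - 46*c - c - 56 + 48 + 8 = 14*c^3 - 128*c^2 + 128*c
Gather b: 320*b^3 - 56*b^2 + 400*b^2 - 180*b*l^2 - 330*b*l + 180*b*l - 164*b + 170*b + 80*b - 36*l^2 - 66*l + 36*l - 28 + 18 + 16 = 320*b^3 + 344*b^2 + b*(-180*l^2 - 150*l + 86) - 36*l^2 - 30*l + 6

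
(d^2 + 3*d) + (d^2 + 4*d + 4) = 2*d^2 + 7*d + 4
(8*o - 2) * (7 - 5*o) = -40*o^2 + 66*o - 14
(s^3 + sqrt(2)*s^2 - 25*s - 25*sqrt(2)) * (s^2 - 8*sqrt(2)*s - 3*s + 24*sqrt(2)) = s^5 - 7*sqrt(2)*s^4 - 3*s^4 - 41*s^3 + 21*sqrt(2)*s^3 + 123*s^2 + 175*sqrt(2)*s^2 - 525*sqrt(2)*s + 400*s - 1200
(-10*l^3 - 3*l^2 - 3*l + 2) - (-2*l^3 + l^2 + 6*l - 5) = -8*l^3 - 4*l^2 - 9*l + 7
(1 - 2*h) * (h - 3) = -2*h^2 + 7*h - 3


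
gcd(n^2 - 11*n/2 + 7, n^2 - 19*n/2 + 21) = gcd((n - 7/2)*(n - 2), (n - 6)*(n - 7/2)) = n - 7/2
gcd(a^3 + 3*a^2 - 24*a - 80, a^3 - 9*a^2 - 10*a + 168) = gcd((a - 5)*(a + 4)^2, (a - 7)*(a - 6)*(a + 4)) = a + 4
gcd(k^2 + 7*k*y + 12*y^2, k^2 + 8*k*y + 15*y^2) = k + 3*y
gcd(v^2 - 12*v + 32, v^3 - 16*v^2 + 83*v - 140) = v - 4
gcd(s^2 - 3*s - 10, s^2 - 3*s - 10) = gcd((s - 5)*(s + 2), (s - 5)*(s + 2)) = s^2 - 3*s - 10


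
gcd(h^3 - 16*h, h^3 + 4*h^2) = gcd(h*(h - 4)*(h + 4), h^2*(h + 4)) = h^2 + 4*h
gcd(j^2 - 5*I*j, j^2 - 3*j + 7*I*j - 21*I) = 1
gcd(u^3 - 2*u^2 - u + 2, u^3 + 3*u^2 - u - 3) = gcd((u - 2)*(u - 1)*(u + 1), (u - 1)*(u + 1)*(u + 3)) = u^2 - 1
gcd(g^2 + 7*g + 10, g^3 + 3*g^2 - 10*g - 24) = g + 2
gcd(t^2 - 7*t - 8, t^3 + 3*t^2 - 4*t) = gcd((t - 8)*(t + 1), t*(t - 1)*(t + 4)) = 1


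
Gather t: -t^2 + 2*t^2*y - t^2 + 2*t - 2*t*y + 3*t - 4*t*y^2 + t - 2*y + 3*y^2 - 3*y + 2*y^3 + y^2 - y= t^2*(2*y - 2) + t*(-4*y^2 - 2*y + 6) + 2*y^3 + 4*y^2 - 6*y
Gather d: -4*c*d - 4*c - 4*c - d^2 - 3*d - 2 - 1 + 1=-8*c - d^2 + d*(-4*c - 3) - 2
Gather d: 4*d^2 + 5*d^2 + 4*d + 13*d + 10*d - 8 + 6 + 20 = 9*d^2 + 27*d + 18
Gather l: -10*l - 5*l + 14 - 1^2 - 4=9 - 15*l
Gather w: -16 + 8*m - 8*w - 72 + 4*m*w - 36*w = 8*m + w*(4*m - 44) - 88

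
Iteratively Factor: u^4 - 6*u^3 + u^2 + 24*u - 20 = (u - 1)*(u^3 - 5*u^2 - 4*u + 20) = (u - 1)*(u + 2)*(u^2 - 7*u + 10) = (u - 2)*(u - 1)*(u + 2)*(u - 5)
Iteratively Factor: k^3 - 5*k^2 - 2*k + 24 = (k + 2)*(k^2 - 7*k + 12) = (k - 3)*(k + 2)*(k - 4)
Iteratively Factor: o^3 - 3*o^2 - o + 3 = (o - 1)*(o^2 - 2*o - 3) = (o - 3)*(o - 1)*(o + 1)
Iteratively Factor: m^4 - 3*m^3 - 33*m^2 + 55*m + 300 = (m + 4)*(m^3 - 7*m^2 - 5*m + 75) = (m + 3)*(m + 4)*(m^2 - 10*m + 25) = (m - 5)*(m + 3)*(m + 4)*(m - 5)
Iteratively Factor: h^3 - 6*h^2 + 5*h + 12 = (h + 1)*(h^2 - 7*h + 12) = (h - 4)*(h + 1)*(h - 3)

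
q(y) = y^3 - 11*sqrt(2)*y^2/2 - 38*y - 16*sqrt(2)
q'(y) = 3*y^2 - 11*sqrt(2)*y - 38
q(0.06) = -24.94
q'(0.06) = -38.92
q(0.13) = -27.70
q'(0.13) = -39.97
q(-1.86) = 14.71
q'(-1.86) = 1.31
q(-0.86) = 3.66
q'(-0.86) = -22.40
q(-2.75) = 2.25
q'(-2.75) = 27.47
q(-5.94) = -280.93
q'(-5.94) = 160.26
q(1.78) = -109.27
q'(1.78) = -56.19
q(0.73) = -54.12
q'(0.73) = -47.76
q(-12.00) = -2414.68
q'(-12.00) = 580.68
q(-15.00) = -4577.72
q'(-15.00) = 870.35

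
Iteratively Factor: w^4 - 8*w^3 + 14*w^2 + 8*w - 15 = (w - 5)*(w^3 - 3*w^2 - w + 3) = (w - 5)*(w + 1)*(w^2 - 4*w + 3) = (w - 5)*(w - 1)*(w + 1)*(w - 3)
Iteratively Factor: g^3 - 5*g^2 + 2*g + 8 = (g - 2)*(g^2 - 3*g - 4) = (g - 4)*(g - 2)*(g + 1)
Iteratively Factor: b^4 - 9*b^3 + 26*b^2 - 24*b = (b - 2)*(b^3 - 7*b^2 + 12*b) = (b - 3)*(b - 2)*(b^2 - 4*b) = b*(b - 3)*(b - 2)*(b - 4)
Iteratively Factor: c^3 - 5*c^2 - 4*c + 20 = (c - 2)*(c^2 - 3*c - 10) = (c - 2)*(c + 2)*(c - 5)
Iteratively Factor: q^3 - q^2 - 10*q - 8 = (q + 1)*(q^2 - 2*q - 8) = (q - 4)*(q + 1)*(q + 2)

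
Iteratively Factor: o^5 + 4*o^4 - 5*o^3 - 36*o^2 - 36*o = (o + 3)*(o^4 + o^3 - 8*o^2 - 12*o) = (o + 2)*(o + 3)*(o^3 - o^2 - 6*o) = (o + 2)^2*(o + 3)*(o^2 - 3*o) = o*(o + 2)^2*(o + 3)*(o - 3)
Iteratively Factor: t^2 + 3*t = (t)*(t + 3)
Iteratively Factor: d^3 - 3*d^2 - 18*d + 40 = (d - 2)*(d^2 - d - 20) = (d - 5)*(d - 2)*(d + 4)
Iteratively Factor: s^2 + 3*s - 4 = (s + 4)*(s - 1)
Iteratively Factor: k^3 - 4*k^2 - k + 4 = (k - 4)*(k^2 - 1) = (k - 4)*(k - 1)*(k + 1)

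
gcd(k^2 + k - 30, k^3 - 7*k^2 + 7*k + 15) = k - 5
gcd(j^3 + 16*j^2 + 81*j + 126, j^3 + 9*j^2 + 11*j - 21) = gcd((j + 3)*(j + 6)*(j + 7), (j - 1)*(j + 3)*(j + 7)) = j^2 + 10*j + 21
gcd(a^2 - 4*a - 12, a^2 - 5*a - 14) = a + 2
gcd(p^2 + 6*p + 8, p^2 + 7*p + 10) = p + 2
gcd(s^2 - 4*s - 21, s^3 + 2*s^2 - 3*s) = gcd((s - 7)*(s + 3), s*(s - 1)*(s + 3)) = s + 3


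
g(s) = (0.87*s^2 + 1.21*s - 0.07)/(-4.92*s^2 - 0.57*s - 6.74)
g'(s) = (1.74*s + 1.21)/(-4.92*s^2 - 0.57*s - 6.74) + (9.84*s + 0.57)*(0.87*s^2 + 1.21*s - 0.07)/(-4.92*s^2 - 0.57*s - 6.74)^2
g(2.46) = -0.22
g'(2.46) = -0.00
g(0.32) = -0.05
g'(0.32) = -0.21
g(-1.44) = 0.00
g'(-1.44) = 0.08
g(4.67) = -0.21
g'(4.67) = 0.00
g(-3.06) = -0.09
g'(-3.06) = 0.03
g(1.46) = -0.20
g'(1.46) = -0.05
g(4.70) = -0.21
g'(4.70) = 0.00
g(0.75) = -0.13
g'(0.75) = -0.15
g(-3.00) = -0.08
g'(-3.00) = 0.03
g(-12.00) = -0.16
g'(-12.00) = 0.00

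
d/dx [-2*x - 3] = -2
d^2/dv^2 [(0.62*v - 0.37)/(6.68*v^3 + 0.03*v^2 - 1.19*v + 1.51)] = (165.995328*v^5 - 197.377968*v^4 + 8.67175600000001*v^3 - 57.400566*v^2 + 22.303434*v + 1.213764)/(298.077632*v^9 + 4.016016*v^8 - 159.283932*v^7 + 200.708643*v^6 + 30.191055*v^5 - 71.888226*v^4 + 43.684603*v^3 + 6.620142*v^2 - 8.139957*v + 3.442951)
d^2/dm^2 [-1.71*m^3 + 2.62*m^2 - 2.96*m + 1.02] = 5.24 - 10.26*m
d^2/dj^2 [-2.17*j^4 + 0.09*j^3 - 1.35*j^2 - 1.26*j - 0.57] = -26.04*j^2 + 0.54*j - 2.7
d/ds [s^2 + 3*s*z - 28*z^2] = 2*s + 3*z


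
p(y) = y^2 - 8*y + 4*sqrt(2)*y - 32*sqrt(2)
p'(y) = 2*y - 8 + 4*sqrt(2)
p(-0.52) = -43.77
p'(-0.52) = -3.38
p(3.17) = -42.63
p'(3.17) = 4.00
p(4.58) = -35.01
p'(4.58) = 6.82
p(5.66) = -26.48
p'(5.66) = 8.98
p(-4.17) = -18.10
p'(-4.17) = -10.68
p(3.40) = -41.66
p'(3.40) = 4.46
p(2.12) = -45.73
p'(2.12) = 1.90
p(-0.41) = -44.13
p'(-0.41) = -3.16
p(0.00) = -45.25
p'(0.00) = -2.34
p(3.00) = -43.28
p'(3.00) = 3.66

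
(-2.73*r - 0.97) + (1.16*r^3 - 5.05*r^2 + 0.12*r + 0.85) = 1.16*r^3 - 5.05*r^2 - 2.61*r - 0.12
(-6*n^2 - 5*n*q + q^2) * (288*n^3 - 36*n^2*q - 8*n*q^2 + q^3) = -1728*n^5 - 1224*n^4*q + 516*n^3*q^2 - 2*n^2*q^3 - 13*n*q^4 + q^5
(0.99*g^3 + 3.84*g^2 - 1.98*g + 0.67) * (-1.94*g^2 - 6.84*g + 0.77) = -1.9206*g^5 - 14.2212*g^4 - 21.6621*g^3 + 15.2002*g^2 - 6.1074*g + 0.5159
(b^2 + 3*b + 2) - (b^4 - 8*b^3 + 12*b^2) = -b^4 + 8*b^3 - 11*b^2 + 3*b + 2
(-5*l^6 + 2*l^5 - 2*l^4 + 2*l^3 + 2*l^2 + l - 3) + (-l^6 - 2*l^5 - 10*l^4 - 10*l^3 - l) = -6*l^6 - 12*l^4 - 8*l^3 + 2*l^2 - 3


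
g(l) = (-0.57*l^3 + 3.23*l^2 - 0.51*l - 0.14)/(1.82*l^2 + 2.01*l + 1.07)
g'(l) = (-3.64*l - 2.01)*(-0.57*l^3 + 3.23*l^2 - 0.51*l - 0.14)/(1.82*l^2 + 2.01*l + 1.07)^2 + (-1.71*l^2 + 6.46*l - 0.51)/(1.82*l^2 + 2.01*l + 1.07)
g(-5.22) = 4.27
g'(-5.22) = -0.21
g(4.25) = 0.29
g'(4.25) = -0.21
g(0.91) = 0.37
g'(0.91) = 0.45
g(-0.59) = 2.71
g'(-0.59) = -8.78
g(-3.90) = 4.05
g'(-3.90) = -0.11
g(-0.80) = 4.19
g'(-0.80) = -4.77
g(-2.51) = 4.07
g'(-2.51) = 0.20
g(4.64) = 0.20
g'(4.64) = -0.23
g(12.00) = -1.83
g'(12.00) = -0.30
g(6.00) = -0.13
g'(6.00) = -0.26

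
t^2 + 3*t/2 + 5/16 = (t + 1/4)*(t + 5/4)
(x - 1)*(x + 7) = x^2 + 6*x - 7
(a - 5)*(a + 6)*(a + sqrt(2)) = a^3 + a^2 + sqrt(2)*a^2 - 30*a + sqrt(2)*a - 30*sqrt(2)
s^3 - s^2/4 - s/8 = s*(s - 1/2)*(s + 1/4)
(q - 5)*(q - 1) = q^2 - 6*q + 5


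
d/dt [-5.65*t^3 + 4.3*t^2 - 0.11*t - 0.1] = -16.95*t^2 + 8.6*t - 0.11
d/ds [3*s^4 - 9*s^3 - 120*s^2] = 3*s*(4*s^2 - 9*s - 80)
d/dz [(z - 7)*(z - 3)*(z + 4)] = 3*z^2 - 12*z - 19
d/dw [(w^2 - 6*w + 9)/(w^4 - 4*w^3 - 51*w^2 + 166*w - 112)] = 2*(-w^5 + 11*w^4 - 42*w^3 - 16*w^2 + 347*w - 411)/(w^8 - 8*w^7 - 86*w^6 + 740*w^5 + 1049*w^4 - 16036*w^3 + 38980*w^2 - 37184*w + 12544)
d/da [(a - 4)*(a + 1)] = 2*a - 3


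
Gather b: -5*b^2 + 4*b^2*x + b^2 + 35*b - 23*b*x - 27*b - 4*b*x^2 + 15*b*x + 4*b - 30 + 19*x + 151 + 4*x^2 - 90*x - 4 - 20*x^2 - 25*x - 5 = b^2*(4*x - 4) + b*(-4*x^2 - 8*x + 12) - 16*x^2 - 96*x + 112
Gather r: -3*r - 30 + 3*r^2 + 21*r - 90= 3*r^2 + 18*r - 120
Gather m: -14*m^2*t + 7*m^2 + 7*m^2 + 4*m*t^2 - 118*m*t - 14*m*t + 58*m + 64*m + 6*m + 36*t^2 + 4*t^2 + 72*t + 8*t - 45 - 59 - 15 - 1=m^2*(14 - 14*t) + m*(4*t^2 - 132*t + 128) + 40*t^2 + 80*t - 120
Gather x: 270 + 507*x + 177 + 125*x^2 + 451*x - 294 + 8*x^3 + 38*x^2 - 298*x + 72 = 8*x^3 + 163*x^2 + 660*x + 225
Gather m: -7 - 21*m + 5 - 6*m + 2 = -27*m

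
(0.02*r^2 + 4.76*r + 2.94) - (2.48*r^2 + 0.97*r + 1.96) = -2.46*r^2 + 3.79*r + 0.98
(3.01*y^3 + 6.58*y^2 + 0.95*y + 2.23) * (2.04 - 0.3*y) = -0.903*y^4 + 4.1664*y^3 + 13.1382*y^2 + 1.269*y + 4.5492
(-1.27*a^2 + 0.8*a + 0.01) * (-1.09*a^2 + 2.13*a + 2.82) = 1.3843*a^4 - 3.5771*a^3 - 1.8883*a^2 + 2.2773*a + 0.0282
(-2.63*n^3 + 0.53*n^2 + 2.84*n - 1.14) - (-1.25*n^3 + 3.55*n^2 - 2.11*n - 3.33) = -1.38*n^3 - 3.02*n^2 + 4.95*n + 2.19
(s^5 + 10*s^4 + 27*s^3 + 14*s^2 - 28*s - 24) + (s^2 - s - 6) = s^5 + 10*s^4 + 27*s^3 + 15*s^2 - 29*s - 30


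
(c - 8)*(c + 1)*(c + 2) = c^3 - 5*c^2 - 22*c - 16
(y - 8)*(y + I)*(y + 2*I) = y^3 - 8*y^2 + 3*I*y^2 - 2*y - 24*I*y + 16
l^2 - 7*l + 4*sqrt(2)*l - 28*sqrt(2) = (l - 7)*(l + 4*sqrt(2))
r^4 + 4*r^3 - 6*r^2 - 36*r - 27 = (r - 3)*(r + 1)*(r + 3)^2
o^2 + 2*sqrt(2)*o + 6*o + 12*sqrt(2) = (o + 6)*(o + 2*sqrt(2))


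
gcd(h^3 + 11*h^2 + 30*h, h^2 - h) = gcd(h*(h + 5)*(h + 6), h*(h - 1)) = h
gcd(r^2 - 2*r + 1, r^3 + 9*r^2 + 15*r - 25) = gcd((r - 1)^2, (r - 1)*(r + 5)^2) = r - 1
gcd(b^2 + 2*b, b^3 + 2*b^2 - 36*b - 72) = b + 2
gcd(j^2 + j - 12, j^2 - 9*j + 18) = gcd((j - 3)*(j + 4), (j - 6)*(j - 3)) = j - 3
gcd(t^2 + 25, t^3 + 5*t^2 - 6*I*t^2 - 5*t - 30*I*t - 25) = t - 5*I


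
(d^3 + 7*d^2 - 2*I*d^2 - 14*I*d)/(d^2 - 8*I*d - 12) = d*(d + 7)/(d - 6*I)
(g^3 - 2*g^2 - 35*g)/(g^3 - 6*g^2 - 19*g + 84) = g*(g + 5)/(g^2 + g - 12)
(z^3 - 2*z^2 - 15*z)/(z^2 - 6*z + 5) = z*(z + 3)/(z - 1)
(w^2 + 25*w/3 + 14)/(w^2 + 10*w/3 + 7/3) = (w + 6)/(w + 1)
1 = 1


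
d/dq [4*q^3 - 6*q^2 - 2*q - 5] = 12*q^2 - 12*q - 2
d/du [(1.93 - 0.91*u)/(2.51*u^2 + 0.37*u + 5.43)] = (2.2841*u^2 - 9.6886*u - 5.6554)/(6.3001*u^4 + 1.8574*u^3 + 27.3955*u^2 + 4.0182*u + 29.4849)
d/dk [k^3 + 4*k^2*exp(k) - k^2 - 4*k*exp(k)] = 4*k^2*exp(k) + 3*k^2 + 4*k*exp(k) - 2*k - 4*exp(k)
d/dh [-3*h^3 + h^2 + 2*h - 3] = -9*h^2 + 2*h + 2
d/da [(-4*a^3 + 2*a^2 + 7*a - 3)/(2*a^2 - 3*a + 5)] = 2*(-4*a^4 + 12*a^3 - 40*a^2 + 16*a + 13)/(4*a^4 - 12*a^3 + 29*a^2 - 30*a + 25)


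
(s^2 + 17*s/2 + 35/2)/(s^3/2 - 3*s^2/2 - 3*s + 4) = (2*s^2 + 17*s + 35)/(s^3 - 3*s^2 - 6*s + 8)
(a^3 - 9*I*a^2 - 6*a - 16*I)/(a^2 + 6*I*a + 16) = (a^2 - 7*I*a + 8)/(a + 8*I)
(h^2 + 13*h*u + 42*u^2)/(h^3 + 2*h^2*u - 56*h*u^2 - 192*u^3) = (-h - 7*u)/(-h^2 + 4*h*u + 32*u^2)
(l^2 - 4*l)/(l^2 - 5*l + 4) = l/(l - 1)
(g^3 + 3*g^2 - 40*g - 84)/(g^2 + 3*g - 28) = (g^2 - 4*g - 12)/(g - 4)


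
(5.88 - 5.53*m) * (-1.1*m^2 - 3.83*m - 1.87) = 6.083*m^3 + 14.7119*m^2 - 12.1793*m - 10.9956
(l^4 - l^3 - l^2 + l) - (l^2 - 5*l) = l^4 - l^3 - 2*l^2 + 6*l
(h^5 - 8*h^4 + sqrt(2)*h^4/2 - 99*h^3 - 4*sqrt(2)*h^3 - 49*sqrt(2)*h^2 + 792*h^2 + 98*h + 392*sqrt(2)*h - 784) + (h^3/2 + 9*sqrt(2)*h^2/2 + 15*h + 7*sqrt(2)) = h^5 - 8*h^4 + sqrt(2)*h^4/2 - 197*h^3/2 - 4*sqrt(2)*h^3 - 89*sqrt(2)*h^2/2 + 792*h^2 + 113*h + 392*sqrt(2)*h - 784 + 7*sqrt(2)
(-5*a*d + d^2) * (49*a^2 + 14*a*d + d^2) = -245*a^3*d - 21*a^2*d^2 + 9*a*d^3 + d^4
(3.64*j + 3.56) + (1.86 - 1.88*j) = 1.76*j + 5.42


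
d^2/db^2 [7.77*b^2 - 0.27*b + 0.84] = 15.5400000000000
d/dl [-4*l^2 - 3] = -8*l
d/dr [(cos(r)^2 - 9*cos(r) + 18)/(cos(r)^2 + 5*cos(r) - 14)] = 2*(-7*cos(r)^2 + 32*cos(r) - 18)*sin(r)/((cos(r) - 2)^2*(cos(r) + 7)^2)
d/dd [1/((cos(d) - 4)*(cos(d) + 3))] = (-sin(d) + sin(2*d))/((cos(d) - 4)^2*(cos(d) + 3)^2)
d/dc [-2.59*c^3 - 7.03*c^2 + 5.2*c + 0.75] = -7.77*c^2 - 14.06*c + 5.2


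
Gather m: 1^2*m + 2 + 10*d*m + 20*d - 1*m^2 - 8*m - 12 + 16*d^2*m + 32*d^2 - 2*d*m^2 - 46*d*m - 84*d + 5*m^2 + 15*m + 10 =32*d^2 - 64*d + m^2*(4 - 2*d) + m*(16*d^2 - 36*d + 8)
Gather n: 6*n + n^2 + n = n^2 + 7*n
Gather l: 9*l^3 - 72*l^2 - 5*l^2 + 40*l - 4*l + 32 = 9*l^3 - 77*l^2 + 36*l + 32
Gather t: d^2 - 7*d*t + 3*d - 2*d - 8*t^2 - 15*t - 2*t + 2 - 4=d^2 + d - 8*t^2 + t*(-7*d - 17) - 2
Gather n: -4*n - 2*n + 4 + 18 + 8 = 30 - 6*n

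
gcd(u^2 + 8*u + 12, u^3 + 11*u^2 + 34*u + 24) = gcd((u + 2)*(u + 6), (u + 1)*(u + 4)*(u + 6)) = u + 6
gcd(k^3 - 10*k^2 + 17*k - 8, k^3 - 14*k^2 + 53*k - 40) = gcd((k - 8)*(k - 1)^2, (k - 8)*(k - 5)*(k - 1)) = k^2 - 9*k + 8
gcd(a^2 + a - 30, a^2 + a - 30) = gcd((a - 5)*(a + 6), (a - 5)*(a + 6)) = a^2 + a - 30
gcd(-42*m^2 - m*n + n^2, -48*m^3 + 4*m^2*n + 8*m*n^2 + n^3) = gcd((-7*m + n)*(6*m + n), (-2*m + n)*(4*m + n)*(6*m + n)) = 6*m + n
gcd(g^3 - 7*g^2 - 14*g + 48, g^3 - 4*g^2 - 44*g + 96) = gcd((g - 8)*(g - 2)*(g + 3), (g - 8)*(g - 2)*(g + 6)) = g^2 - 10*g + 16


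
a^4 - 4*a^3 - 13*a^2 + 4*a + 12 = (a - 6)*(a - 1)*(a + 1)*(a + 2)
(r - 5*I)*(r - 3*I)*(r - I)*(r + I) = r^4 - 8*I*r^3 - 14*r^2 - 8*I*r - 15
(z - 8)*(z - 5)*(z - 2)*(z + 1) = z^4 - 14*z^3 + 51*z^2 - 14*z - 80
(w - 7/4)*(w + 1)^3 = w^4 + 5*w^3/4 - 9*w^2/4 - 17*w/4 - 7/4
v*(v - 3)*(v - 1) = v^3 - 4*v^2 + 3*v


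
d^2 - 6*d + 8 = (d - 4)*(d - 2)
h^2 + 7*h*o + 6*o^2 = (h + o)*(h + 6*o)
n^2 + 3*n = n*(n + 3)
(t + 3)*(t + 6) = t^2 + 9*t + 18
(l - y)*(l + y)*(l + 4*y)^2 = l^4 + 8*l^3*y + 15*l^2*y^2 - 8*l*y^3 - 16*y^4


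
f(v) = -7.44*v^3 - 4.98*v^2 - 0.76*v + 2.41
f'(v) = -22.32*v^2 - 9.96*v - 0.76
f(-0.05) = 2.44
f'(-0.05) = -0.32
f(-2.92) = 147.40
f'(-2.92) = -161.99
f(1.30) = -23.34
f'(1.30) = -51.43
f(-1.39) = 13.83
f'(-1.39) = -30.04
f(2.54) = -153.57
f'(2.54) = -170.06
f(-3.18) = 193.72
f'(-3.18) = -194.80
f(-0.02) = 2.42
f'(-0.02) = -0.57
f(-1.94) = 39.46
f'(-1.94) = -65.44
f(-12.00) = 12150.73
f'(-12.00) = -3095.32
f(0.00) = 2.41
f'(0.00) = -0.76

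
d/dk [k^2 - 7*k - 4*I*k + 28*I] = 2*k - 7 - 4*I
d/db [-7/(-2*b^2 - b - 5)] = 7*(-4*b - 1)/(2*b^2 + b + 5)^2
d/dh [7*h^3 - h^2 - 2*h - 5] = 21*h^2 - 2*h - 2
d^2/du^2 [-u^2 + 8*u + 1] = -2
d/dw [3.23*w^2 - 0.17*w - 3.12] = 6.46*w - 0.17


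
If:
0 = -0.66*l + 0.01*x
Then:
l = 0.0151515151515152*x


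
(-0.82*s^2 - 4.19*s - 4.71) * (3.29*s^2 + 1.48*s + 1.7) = -2.6978*s^4 - 14.9987*s^3 - 23.0911*s^2 - 14.0938*s - 8.007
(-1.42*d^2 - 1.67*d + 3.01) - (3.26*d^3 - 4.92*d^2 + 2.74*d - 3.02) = -3.26*d^3 + 3.5*d^2 - 4.41*d + 6.03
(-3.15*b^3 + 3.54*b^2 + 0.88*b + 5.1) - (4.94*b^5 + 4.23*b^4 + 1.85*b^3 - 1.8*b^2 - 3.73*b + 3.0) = -4.94*b^5 - 4.23*b^4 - 5.0*b^3 + 5.34*b^2 + 4.61*b + 2.1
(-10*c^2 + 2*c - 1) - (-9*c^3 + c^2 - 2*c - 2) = 9*c^3 - 11*c^2 + 4*c + 1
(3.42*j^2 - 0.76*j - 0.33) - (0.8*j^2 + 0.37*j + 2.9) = 2.62*j^2 - 1.13*j - 3.23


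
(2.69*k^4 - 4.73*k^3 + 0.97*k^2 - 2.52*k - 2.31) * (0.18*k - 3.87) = 0.4842*k^5 - 11.2617*k^4 + 18.4797*k^3 - 4.2075*k^2 + 9.3366*k + 8.9397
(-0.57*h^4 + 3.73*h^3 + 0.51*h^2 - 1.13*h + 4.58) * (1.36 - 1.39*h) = 0.7923*h^5 - 5.9599*h^4 + 4.3639*h^3 + 2.2643*h^2 - 7.903*h + 6.2288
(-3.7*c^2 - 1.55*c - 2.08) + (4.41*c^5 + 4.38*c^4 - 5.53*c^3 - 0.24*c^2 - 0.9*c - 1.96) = 4.41*c^5 + 4.38*c^4 - 5.53*c^3 - 3.94*c^2 - 2.45*c - 4.04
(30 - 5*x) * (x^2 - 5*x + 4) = -5*x^3 + 55*x^2 - 170*x + 120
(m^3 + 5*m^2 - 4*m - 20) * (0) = 0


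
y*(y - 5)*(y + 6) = y^3 + y^2 - 30*y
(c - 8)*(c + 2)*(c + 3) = c^3 - 3*c^2 - 34*c - 48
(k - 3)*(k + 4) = k^2 + k - 12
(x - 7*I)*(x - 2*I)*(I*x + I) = I*x^3 + 9*x^2 + I*x^2 + 9*x - 14*I*x - 14*I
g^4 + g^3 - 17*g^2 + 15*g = g*(g - 3)*(g - 1)*(g + 5)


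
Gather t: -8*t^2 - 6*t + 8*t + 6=-8*t^2 + 2*t + 6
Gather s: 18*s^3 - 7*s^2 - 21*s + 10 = 18*s^3 - 7*s^2 - 21*s + 10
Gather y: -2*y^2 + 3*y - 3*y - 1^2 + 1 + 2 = 2 - 2*y^2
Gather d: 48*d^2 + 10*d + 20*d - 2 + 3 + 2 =48*d^2 + 30*d + 3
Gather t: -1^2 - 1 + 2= 0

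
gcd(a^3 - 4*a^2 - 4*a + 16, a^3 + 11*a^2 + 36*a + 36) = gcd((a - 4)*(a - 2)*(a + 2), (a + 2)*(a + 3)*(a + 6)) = a + 2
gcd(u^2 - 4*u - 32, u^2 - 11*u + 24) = u - 8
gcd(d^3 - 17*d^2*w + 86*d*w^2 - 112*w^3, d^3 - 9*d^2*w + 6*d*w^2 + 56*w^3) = -d + 7*w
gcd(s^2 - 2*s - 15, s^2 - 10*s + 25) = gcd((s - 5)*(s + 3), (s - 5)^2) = s - 5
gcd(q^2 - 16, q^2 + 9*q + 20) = q + 4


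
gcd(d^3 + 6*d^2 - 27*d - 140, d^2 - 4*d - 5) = d - 5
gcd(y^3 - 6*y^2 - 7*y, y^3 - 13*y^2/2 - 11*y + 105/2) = y - 7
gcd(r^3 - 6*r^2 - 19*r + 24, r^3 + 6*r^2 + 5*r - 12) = r^2 + 2*r - 3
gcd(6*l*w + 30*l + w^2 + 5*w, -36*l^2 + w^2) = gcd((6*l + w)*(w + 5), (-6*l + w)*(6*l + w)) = 6*l + w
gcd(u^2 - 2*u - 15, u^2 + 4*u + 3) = u + 3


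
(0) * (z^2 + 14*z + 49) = 0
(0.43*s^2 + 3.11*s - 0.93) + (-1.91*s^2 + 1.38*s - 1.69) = -1.48*s^2 + 4.49*s - 2.62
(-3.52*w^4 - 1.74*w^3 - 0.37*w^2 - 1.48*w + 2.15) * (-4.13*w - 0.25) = 14.5376*w^5 + 8.0662*w^4 + 1.9631*w^3 + 6.2049*w^2 - 8.5095*w - 0.5375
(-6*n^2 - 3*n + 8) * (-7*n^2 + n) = 42*n^4 + 15*n^3 - 59*n^2 + 8*n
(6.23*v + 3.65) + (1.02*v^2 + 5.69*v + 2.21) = 1.02*v^2 + 11.92*v + 5.86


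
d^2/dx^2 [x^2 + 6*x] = 2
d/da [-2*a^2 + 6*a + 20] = 6 - 4*a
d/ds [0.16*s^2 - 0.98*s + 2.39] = 0.32*s - 0.98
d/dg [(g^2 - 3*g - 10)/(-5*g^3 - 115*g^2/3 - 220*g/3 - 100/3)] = 3*(3*g^2 - 30*g - 95)/(5*(9*g^4 + 102*g^3 + 349*g^2 + 340*g + 100))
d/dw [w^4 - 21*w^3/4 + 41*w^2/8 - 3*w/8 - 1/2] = 4*w^3 - 63*w^2/4 + 41*w/4 - 3/8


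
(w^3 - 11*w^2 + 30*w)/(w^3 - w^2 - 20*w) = (w - 6)/(w + 4)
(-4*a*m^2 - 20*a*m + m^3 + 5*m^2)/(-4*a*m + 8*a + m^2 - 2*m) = m*(m + 5)/(m - 2)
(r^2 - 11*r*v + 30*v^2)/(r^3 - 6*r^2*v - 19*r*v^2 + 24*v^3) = (r^2 - 11*r*v + 30*v^2)/(r^3 - 6*r^2*v - 19*r*v^2 + 24*v^3)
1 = 1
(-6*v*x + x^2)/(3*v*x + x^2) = (-6*v + x)/(3*v + x)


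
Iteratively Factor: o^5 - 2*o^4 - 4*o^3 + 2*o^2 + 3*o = (o + 1)*(o^4 - 3*o^3 - o^2 + 3*o) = (o + 1)^2*(o^3 - 4*o^2 + 3*o) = o*(o + 1)^2*(o^2 - 4*o + 3) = o*(o - 1)*(o + 1)^2*(o - 3)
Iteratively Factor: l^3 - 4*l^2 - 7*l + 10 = (l - 5)*(l^2 + l - 2) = (l - 5)*(l - 1)*(l + 2)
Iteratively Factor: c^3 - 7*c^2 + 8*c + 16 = (c - 4)*(c^2 - 3*c - 4) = (c - 4)^2*(c + 1)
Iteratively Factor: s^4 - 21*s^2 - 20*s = (s - 5)*(s^3 + 5*s^2 + 4*s) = s*(s - 5)*(s^2 + 5*s + 4) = s*(s - 5)*(s + 1)*(s + 4)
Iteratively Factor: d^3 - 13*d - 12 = (d + 1)*(d^2 - d - 12) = (d - 4)*(d + 1)*(d + 3)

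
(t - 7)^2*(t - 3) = t^3 - 17*t^2 + 91*t - 147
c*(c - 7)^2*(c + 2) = c^4 - 12*c^3 + 21*c^2 + 98*c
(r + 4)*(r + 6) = r^2 + 10*r + 24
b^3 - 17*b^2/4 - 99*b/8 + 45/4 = (b - 6)*(b - 3/4)*(b + 5/2)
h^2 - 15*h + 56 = (h - 8)*(h - 7)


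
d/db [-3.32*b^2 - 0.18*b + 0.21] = -6.64*b - 0.18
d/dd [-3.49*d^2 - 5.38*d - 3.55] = -6.98*d - 5.38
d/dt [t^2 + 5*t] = 2*t + 5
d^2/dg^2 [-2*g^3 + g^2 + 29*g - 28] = 2 - 12*g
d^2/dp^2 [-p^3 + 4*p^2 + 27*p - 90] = 8 - 6*p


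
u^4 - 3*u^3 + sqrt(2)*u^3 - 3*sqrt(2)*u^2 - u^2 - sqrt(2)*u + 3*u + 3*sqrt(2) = (u - 3)*(u - 1)*(u + 1)*(u + sqrt(2))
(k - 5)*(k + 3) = k^2 - 2*k - 15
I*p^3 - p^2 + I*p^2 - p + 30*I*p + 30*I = (p - 5*I)*(p + 6*I)*(I*p + I)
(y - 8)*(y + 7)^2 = y^3 + 6*y^2 - 63*y - 392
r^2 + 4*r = r*(r + 4)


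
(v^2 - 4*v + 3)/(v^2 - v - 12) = (-v^2 + 4*v - 3)/(-v^2 + v + 12)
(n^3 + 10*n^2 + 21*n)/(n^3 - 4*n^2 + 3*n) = (n^2 + 10*n + 21)/(n^2 - 4*n + 3)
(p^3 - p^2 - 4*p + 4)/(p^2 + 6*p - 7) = (p^2 - 4)/(p + 7)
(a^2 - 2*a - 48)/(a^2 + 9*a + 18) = (a - 8)/(a + 3)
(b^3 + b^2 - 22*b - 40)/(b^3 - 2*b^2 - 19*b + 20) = (b + 2)/(b - 1)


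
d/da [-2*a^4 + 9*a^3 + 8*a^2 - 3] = a*(-8*a^2 + 27*a + 16)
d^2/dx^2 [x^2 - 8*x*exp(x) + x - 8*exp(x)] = -8*x*exp(x) - 24*exp(x) + 2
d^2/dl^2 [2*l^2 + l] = 4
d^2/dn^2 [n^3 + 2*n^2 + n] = 6*n + 4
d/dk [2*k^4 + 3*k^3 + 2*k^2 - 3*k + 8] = 8*k^3 + 9*k^2 + 4*k - 3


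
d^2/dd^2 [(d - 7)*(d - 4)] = 2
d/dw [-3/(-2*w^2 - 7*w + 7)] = 3*(-4*w - 7)/(2*w^2 + 7*w - 7)^2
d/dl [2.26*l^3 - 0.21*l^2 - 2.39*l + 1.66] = 6.78*l^2 - 0.42*l - 2.39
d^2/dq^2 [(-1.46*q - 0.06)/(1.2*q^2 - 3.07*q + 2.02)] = (-(1.46*q + 0.06)*(2.4*q - 3.07)*(4.8*q - 6.14) + (10.512*q - 8.8204)*(1.2*q^2 - 3.07*q + 2.02))/(1.2*q^2 - 3.07*q + 2.02)^3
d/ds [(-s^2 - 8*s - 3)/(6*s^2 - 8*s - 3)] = 14*s*(4*s + 3)/(36*s^4 - 96*s^3 + 28*s^2 + 48*s + 9)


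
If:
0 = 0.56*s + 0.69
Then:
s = -1.23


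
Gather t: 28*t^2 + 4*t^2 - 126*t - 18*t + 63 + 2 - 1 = 32*t^2 - 144*t + 64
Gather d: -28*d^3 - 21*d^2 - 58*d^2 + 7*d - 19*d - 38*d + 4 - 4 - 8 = -28*d^3 - 79*d^2 - 50*d - 8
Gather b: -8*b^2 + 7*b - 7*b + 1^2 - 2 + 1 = -8*b^2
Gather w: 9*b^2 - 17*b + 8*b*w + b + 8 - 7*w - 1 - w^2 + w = 9*b^2 - 16*b - w^2 + w*(8*b - 6) + 7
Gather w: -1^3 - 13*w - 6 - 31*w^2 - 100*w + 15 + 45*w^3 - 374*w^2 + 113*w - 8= 45*w^3 - 405*w^2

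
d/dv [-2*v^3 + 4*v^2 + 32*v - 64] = -6*v^2 + 8*v + 32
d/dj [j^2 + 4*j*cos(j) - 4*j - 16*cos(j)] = -4*j*sin(j) + 2*j + 16*sin(j) + 4*cos(j) - 4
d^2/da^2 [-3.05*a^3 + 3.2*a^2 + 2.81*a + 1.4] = 6.4 - 18.3*a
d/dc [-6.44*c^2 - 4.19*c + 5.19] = -12.88*c - 4.19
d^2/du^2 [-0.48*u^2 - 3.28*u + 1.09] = -0.960000000000000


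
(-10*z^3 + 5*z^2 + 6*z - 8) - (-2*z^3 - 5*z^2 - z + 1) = -8*z^3 + 10*z^2 + 7*z - 9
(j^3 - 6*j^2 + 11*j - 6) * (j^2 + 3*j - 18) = j^5 - 3*j^4 - 25*j^3 + 135*j^2 - 216*j + 108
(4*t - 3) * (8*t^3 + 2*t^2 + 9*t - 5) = 32*t^4 - 16*t^3 + 30*t^2 - 47*t + 15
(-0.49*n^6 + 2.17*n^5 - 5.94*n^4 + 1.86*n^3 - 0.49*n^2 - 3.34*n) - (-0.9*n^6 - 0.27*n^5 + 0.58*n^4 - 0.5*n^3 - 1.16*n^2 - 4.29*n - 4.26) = 0.41*n^6 + 2.44*n^5 - 6.52*n^4 + 2.36*n^3 + 0.67*n^2 + 0.95*n + 4.26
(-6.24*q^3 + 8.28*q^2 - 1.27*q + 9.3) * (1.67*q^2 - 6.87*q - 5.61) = -10.4208*q^5 + 56.6964*q^4 - 23.9981*q^3 - 22.1949*q^2 - 56.7663*q - 52.173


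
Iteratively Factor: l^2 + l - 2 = (l - 1)*(l + 2)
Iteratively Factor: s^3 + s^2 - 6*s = (s + 3)*(s^2 - 2*s) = (s - 2)*(s + 3)*(s)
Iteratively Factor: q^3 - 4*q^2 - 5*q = (q)*(q^2 - 4*q - 5) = q*(q + 1)*(q - 5)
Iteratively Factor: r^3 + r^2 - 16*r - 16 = (r + 1)*(r^2 - 16) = (r + 1)*(r + 4)*(r - 4)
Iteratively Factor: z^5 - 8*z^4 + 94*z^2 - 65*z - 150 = (z + 3)*(z^4 - 11*z^3 + 33*z^2 - 5*z - 50) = (z - 5)*(z + 3)*(z^3 - 6*z^2 + 3*z + 10) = (z - 5)*(z - 2)*(z + 3)*(z^2 - 4*z - 5) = (z - 5)*(z - 2)*(z + 1)*(z + 3)*(z - 5)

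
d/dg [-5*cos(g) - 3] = 5*sin(g)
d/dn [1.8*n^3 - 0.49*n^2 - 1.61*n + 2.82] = 5.4*n^2 - 0.98*n - 1.61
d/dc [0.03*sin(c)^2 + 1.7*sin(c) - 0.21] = (0.06*sin(c) + 1.7)*cos(c)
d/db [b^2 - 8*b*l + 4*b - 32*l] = 2*b - 8*l + 4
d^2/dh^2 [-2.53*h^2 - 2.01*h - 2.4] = -5.06000000000000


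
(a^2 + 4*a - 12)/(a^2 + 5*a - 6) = (a - 2)/(a - 1)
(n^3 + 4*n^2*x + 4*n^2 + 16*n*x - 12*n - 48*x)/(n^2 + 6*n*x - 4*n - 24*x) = (n^3 + 4*n^2*x + 4*n^2 + 16*n*x - 12*n - 48*x)/(n^2 + 6*n*x - 4*n - 24*x)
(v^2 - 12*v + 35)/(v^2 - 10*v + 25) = (v - 7)/(v - 5)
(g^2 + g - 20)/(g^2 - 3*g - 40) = (g - 4)/(g - 8)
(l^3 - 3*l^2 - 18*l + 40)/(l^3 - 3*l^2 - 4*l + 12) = (l^2 - l - 20)/(l^2 - l - 6)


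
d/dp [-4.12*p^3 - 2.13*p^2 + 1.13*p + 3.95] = -12.36*p^2 - 4.26*p + 1.13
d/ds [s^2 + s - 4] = 2*s + 1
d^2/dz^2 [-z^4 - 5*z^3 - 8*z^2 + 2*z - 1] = -12*z^2 - 30*z - 16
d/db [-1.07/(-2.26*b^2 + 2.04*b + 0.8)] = (2.1828 - 4.8364*b)/(-2.26*b^2 + 2.04*b + 0.8)^2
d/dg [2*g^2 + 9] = 4*g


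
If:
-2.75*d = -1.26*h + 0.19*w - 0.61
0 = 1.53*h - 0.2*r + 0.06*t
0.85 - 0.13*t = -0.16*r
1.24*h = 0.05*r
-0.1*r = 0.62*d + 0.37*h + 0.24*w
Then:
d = 0.65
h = 0.25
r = 6.09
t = 14.03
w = -4.60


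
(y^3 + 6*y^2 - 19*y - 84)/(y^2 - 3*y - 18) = (y^2 + 3*y - 28)/(y - 6)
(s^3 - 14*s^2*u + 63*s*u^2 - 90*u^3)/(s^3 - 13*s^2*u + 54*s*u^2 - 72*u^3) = (s - 5*u)/(s - 4*u)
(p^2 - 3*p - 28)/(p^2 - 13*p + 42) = (p + 4)/(p - 6)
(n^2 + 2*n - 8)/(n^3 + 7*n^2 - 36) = (n + 4)/(n^2 + 9*n + 18)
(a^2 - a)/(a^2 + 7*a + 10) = a*(a - 1)/(a^2 + 7*a + 10)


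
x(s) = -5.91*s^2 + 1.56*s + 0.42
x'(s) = 1.56 - 11.82*s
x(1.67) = -13.46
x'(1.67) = -18.18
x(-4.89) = -148.53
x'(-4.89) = 59.36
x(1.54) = -11.19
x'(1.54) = -16.64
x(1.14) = -5.48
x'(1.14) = -11.91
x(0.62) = -0.88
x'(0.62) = -5.77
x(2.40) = -29.88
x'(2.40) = -26.81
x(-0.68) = -3.37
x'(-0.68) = 9.60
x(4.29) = -101.66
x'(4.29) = -49.15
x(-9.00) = -492.33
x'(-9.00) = 107.94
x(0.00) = 0.42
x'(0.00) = 1.56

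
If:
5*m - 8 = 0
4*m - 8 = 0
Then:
No Solution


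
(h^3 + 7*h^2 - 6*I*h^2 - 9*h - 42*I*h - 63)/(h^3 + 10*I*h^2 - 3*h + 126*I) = (h^2 + h*(7 - 3*I) - 21*I)/(h^2 + 13*I*h - 42)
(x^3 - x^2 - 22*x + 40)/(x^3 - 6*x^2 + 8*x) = (x + 5)/x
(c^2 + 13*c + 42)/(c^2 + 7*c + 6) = (c + 7)/(c + 1)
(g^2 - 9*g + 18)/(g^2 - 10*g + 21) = (g - 6)/(g - 7)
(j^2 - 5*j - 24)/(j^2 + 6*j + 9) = (j - 8)/(j + 3)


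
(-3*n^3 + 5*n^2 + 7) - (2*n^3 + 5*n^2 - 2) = 9 - 5*n^3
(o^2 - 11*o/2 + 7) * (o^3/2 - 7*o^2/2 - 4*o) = o^5/2 - 25*o^4/4 + 75*o^3/4 - 5*o^2/2 - 28*o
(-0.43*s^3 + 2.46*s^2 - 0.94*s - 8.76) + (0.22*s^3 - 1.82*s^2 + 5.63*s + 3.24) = -0.21*s^3 + 0.64*s^2 + 4.69*s - 5.52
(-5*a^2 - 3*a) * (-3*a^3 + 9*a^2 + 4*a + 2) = 15*a^5 - 36*a^4 - 47*a^3 - 22*a^2 - 6*a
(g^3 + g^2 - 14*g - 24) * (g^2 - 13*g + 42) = g^5 - 12*g^4 + 15*g^3 + 200*g^2 - 276*g - 1008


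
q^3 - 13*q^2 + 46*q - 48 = (q - 8)*(q - 3)*(q - 2)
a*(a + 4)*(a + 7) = a^3 + 11*a^2 + 28*a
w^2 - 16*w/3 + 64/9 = (w - 8/3)^2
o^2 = o^2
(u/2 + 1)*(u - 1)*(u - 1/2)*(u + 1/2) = u^4/2 + u^3/2 - 9*u^2/8 - u/8 + 1/4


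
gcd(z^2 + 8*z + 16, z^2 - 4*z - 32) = z + 4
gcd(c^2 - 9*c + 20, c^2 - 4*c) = c - 4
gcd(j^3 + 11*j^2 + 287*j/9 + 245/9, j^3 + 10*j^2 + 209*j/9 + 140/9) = j^2 + 26*j/3 + 35/3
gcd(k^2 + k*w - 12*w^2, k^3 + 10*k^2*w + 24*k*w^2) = k + 4*w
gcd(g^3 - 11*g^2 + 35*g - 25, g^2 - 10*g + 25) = g^2 - 10*g + 25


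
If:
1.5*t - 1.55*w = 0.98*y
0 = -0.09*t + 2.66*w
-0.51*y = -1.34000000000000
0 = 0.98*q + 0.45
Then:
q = -0.46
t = 1.78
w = 0.06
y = 2.63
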